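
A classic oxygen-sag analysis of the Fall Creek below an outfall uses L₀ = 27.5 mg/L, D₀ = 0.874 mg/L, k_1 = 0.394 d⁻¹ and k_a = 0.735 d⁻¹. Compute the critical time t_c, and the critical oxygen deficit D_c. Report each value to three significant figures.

t_c ≈ 1.75 d; D_c ≈ 7.41 mg/L

At the critical point dD/dt = 0, so k_1 L₀ e^(−k_1 t) = k_a D. Substituting D(t) from the Streeter–Phelps equation and solving for t gives
t_c = ln[(k_a/k_1)(1 − D₀(k_a−k_1)/(k_1 L₀))] / (k_a−k_1).
Here k_a−k_1 = 0.3410 d⁻¹ and 1 − D₀(k_a−k_1)/(k_1 L₀) = 1 − 0.874×0.3410/(0.394×27.5) = 0.9725, so
t_c = ln(1.865 × 0.9725) / 0.3410 = 0.5956 / 0.3410 = 1.747 d.
D_c = (k_1/k_a) L₀ e^(−k_1 t_c) = (0.394/0.735) × 27.5 × e^(−0.394×1.747) = 0.5361 × 27.5 × 0.5025 = 7.407 mg/L.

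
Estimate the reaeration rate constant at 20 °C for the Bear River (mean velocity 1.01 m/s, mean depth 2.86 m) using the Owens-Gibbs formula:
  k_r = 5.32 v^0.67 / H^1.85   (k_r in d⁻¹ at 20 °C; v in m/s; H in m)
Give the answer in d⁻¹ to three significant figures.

k_r ≈ 0.767 d⁻¹

k_r = 5.32 × 1.01^0.67 / 2.86^1.85 = 5.32 × 1.007 / 6.987 = 0.7665 d⁻¹.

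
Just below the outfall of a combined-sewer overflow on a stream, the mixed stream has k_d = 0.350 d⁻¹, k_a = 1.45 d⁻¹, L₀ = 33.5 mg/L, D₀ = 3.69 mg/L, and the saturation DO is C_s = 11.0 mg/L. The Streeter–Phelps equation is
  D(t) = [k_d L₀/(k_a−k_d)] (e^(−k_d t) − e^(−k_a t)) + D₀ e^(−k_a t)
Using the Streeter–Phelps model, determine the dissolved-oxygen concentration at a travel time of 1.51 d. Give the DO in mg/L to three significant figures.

k_d L₀/(k_a−k_d) = 0.350×33.5/(1.45−0.350) = 11.72/1.100 = 10.66 mg/L.
e^(−k_d t) = e^(−0.350×1.510) = 0.5895; e^(−k_a t) = e^(−1.45×1.510) = 0.1120.
D = 10.66 × (0.5895 − 0.1120) + 3.69 × 0.1120 = 5.090 + 0.4132 = 5.503 mg/L.
DO = C_s − D = 11.0 − 5.503 = 5.497 mg/L.

DO ≈ 5.50 mg/L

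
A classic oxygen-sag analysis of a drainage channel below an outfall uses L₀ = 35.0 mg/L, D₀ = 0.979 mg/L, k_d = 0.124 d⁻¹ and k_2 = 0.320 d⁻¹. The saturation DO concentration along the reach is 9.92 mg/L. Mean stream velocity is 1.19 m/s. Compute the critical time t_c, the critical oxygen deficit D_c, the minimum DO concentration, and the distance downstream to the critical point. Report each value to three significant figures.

t_c ≈ 4.61 d; D_c ≈ 7.66 mg/L; min DO ≈ 2.26 mg/L; x_c ≈ 474 km

At the critical point dD/dt = 0, so k_d L₀ e^(−k_d t) = k_2 D. Substituting D(t) from the Streeter–Phelps equation and solving for t gives
t_c = ln[(k_2/k_d)(1 − D₀(k_2−k_d)/(k_d L₀))] / (k_2−k_d).
Here k_2−k_d = 0.1960 d⁻¹ and 1 − D₀(k_2−k_d)/(k_d L₀) = 1 − 0.979×0.1960/(0.124×35.0) = 0.9558, so
t_c = ln(2.581 × 0.9558) / 0.1960 = 0.9028 / 0.1960 = 4.606 d.
D_c = (k_d/k_2) L₀ e^(−k_d t_c) = (0.124/0.320) × 35.0 × e^(−0.124×4.606) = 0.3875 × 35.0 × 0.5649 = 7.661 mg/L.
Minimum DO = C_s − D_c = 9.92 − 7.661 = 2.259 mg/L.
x_c = v t_c = 1.19 m/s × 4.606 d × 86400 s/d = 473600 m ≈ 474 km.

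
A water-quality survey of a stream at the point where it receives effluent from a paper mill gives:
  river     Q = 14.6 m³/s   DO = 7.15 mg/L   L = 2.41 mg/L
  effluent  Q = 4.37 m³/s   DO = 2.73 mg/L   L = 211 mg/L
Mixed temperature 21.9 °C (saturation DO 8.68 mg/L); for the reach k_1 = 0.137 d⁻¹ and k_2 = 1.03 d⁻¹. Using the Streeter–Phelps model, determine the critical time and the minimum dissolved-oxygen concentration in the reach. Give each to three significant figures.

Mixed DO = (14.6×7.15 + 4.37×2.73)/(14.6+4.37) = 116.3/18.97 = 6.132 mg/L.
Mixed L₀ = (14.6×2.41 + 4.37×211)/(18.97) = 957.3/18.97 = 50.46 mg/L.
Initial deficit D₀ = C_s − DO₀ = 8.68 − 6.132 = 2.548 mg/L.
t_c = (1/0.8930) ln[(1.03/0.137)(1 − 2.548×0.8930/(0.137×50.46))] = 1.120 × ln(5.044) = 1.812 d.
D_c = (0.137/1.03) × 50.46 × e^(−0.137×1.812) = 0.1330 × 50.46 × 0.7802 = 5.236 mg/L.
Minimum DO = 8.68 − 5.236 = 3.444 mg/L.

t_c ≈ 1.81 d; minimum DO ≈ 3.44 mg/L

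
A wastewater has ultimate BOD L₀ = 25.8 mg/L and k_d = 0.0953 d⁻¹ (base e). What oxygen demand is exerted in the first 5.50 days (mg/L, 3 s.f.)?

y_t = L₀(1 − e^(−k_d t)) = 25.8 × (1 − e^(−0.0953×5.50))
= 25.8 × (1 − 0.5921) = 25.8 × 0.4079 = 10.52 mg/L.

y ≈ 10.5 mg/L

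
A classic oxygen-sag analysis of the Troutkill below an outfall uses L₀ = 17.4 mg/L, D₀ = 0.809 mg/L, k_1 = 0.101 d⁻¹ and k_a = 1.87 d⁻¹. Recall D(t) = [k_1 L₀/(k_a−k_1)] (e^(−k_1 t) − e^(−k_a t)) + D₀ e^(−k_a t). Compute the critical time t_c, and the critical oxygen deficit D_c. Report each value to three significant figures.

t_c ≈ 0.698 d; D_c ≈ 0.876 mg/L

At the critical point dD/dt = 0, so k_1 L₀ e^(−k_1 t) = k_a D. Substituting D(t) from the Streeter–Phelps equation and solving for t gives
t_c = ln[(k_a/k_1)(1 − D₀(k_a−k_1)/(k_1 L₀))] / (k_a−k_1).
Here k_a−k_1 = 1.769 d⁻¹ and 1 − D₀(k_a−k_1)/(k_1 L₀) = 1 − 0.809×1.769/(0.101×17.4) = 0.1857, so
t_c = ln(18.51 × 0.1857) / 1.769 = 1.235 / 1.769 = 0.6980 d.
D_c = (k_1/k_a) L₀ e^(−k_1 t_c) = (0.101/1.87) × 17.4 × e^(−0.101×0.6980) = 0.05401 × 17.4 × 0.9319 = 0.8758 mg/L.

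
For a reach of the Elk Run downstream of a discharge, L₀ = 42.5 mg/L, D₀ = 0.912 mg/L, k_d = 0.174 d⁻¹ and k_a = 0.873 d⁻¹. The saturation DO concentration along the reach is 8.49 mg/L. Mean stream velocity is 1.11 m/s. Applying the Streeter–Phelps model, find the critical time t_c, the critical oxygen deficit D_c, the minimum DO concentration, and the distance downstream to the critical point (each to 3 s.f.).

t_c ≈ 2.18 d; D_c ≈ 5.80 mg/L; min DO ≈ 2.69 mg/L; x_c ≈ 209 km

With k_a/k_d = 5.017 and 1 − D₀(k_a−k_d)/(k_d L₀) = 0.9138,
t_c = ln(5.017 × 0.9138) / (0.873 − 0.174) = ln(4.585) / 0.6990 = 1.523/0.6990 = 2.178 d.
D_c = (k_d/k_a) L₀ e^(−k_d t_c) = (0.174/0.873) × 42.5 × e^(−0.174×2.178) = 0.1993 × 42.5 × 0.6845 = 5.798 mg/L.
Minimum DO = C_s − D_c = 8.49 − 5.798 = 2.692 mg/L.
x_c = v t_c = 1.11 m/s × 2.178 d × 86400 s/d = 208900 m ≈ 209 km.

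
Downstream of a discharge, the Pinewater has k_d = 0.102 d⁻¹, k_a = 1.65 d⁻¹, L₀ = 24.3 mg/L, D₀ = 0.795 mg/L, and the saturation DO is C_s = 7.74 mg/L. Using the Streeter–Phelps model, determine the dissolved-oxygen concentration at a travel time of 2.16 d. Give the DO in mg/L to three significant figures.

k_d L₀/(k_a−k_d) = 0.102×24.3/(1.65−0.102) = 2.479/1.548 = 1.601 mg/L.
e^(−k_d t) = e^(−0.102×2.160) = 0.8023; e^(−k_a t) = e^(−1.65×2.160) = 0.02833.
D = 1.601 × (0.8023 − 0.02833) + 0.795 × 0.02833 = 1.239 + 0.02252 = 1.262 mg/L.
DO = C_s − D = 7.74 − 1.262 = 6.478 mg/L.

DO ≈ 6.48 mg/L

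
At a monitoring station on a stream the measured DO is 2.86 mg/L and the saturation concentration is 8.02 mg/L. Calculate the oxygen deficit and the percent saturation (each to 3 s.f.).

D ≈ 5.16 mg/L; 35.7 % saturation

D = C_s − C = 8.02 − 2.86 = 5.16 mg/L.
% saturation = 2.86/8.02 × 100 = 35.7 %.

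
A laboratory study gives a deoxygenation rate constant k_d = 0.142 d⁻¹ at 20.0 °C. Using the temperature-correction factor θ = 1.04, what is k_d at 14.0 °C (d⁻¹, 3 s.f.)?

k_d(T₂) = k_d(T₁) · θ^(T₂−T₁) = 0.142 × 1.04^(14.0−20.0)
= 0.142 × 1.04^-6.00 = 0.142 × 0.7903 = 0.1122 d⁻¹.

k_d ≈ 0.112 d⁻¹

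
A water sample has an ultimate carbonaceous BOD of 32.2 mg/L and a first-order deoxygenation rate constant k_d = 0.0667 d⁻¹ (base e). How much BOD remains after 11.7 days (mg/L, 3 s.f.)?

L_t = L₀ e^(−k_d t) = 32.2 × e^(−0.0667×11.7) = 32.2 × 0.4582 = 14.75 mg/L.

L ≈ 14.8 mg/L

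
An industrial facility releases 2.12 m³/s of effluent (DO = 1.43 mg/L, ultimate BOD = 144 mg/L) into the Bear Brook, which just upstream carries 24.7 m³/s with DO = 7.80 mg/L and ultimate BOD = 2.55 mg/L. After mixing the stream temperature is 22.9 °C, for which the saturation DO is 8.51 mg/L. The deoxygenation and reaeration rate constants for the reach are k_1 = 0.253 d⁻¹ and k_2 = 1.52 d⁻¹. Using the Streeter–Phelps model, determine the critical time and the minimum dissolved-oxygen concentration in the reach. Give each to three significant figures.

t_c ≈ 0.954 d; minimum DO ≈ 6.71 mg/L

Mixed DO = (24.7×7.80 + 2.12×1.43)/(24.7+2.12) = 195.7/26.82 = 7.296 mg/L.
Mixed L₀ = (24.7×2.55 + 2.12×144)/(26.82) = 368.3/26.82 = 13.73 mg/L.
Initial deficit D₀ = C_s − DO₀ = 8.51 − 7.296 = 1.214 mg/L.
t_c = (1/1.267) ln[(1.52/0.253)(1 − 1.214×1.267/(0.253×13.73))] = 0.7893 × ln(3.349) = 0.9539 d.
D_c = (0.253/1.52) × 13.73 × e^(−0.253×0.9539) = 0.1664 × 13.73 × 0.7856 = 1.795 mg/L.
Minimum DO = 8.51 − 1.795 = 6.715 mg/L.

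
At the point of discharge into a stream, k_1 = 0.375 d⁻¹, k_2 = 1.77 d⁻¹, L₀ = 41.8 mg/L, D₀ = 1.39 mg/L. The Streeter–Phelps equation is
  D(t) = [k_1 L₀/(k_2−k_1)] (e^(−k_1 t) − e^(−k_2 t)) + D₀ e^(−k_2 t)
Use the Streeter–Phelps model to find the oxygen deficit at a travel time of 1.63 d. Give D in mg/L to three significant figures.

D ≈ 5.55 mg/L

k_1 L₀/(k_2−k_1) = 0.375×41.8/(1.77−0.375) = 15.67/1.395 = 11.24 mg/L.
e^(−k_1 t) = e^(−0.375×1.630) = 0.5427; e^(−k_2 t) = e^(−1.77×1.630) = 0.05585.
D = 11.24 × (0.5427 − 0.05585) + 1.39 × 0.05585 = 5.470 + 0.07763 = 5.548 mg/L.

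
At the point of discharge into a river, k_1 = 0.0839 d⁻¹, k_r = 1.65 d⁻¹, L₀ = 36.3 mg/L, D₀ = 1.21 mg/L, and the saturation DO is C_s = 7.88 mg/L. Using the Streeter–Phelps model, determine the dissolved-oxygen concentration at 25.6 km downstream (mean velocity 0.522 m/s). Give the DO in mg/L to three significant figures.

Travel time t = x/v = 25.6 km / (0.522 m/s) = 25600 m / 0.522 m/s = 49040 s = 0.5676 d.
k_1 L₀/(k_r−k_1) = 0.0839×36.3/(1.65−0.0839) = 3.046/1.566 = 1.945 mg/L.
e^(−k_1 t) = e^(−0.0839×0.5676) = 0.9535; e^(−k_r t) = e^(−1.65×0.5676) = 0.3920.
D = 1.945 × (0.9535 − 0.3920) + 1.21 × 0.3920 = 1.092 + 0.4743 = 1.566 mg/L.
DO = C_s − D = 7.88 − 1.566 = 6.314 mg/L.

DO ≈ 6.31 mg/L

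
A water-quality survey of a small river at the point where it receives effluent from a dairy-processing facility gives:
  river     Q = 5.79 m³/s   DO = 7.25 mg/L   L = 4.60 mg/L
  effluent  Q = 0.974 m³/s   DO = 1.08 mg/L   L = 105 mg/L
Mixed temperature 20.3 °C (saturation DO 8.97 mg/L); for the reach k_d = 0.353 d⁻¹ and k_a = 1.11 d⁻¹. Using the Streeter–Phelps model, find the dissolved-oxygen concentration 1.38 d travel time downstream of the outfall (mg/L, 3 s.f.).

DO ≈ 4.87 mg/L

Mixed DO = (5.79×7.25 + 0.974×1.08)/(5.79+0.974) = 43.03/6.764 = 6.362 mg/L.
Mixed L₀ = (5.79×4.60 + 0.974×105)/(6.764) = 128.9/6.764 = 19.06 mg/L.
Initial deficit D₀ = C_s − DO₀ = 8.97 − 6.362 = 2.608 mg/L.
D(1.38) = [0.353×19.06/(1.11−0.353)](e^(−0.353×1.38) − e^(−1.11×1.38)) + 2.608 e^(−1.11×1.38)
= 8.887 × (0.6144 − 0.2161) + 2.608 × 0.2161 = 4.103 mg/L.
DO = 8.97 − 4.103 = 4.867 mg/L.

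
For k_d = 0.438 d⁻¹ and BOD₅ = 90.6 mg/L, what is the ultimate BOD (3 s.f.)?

L₀ ≈ 102 mg/L

BOD₅ = L₀(1 − e^(−5k_d)) ⇒ L₀ = BOD₅ / (1 − e^(−5×0.438))
= 90.6 / (1 − 0.1119) = 90.6 / 0.8881 = 102.0 mg/L.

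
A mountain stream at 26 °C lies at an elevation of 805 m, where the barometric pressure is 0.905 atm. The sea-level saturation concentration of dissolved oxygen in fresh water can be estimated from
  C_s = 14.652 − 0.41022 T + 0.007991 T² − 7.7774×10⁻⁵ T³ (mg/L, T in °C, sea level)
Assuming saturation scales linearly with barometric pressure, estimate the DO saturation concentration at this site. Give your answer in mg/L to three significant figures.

At sea level: C_s = 14.652 − 0.41022×26 + 0.007991×26² − 7.7774×10⁻⁵×26³ = 8.021 mg/L.
Pressure correction: C_s' = 8.021 × 0.905 = 7.259 mg/L.

C_s ≈ 7.26 mg/L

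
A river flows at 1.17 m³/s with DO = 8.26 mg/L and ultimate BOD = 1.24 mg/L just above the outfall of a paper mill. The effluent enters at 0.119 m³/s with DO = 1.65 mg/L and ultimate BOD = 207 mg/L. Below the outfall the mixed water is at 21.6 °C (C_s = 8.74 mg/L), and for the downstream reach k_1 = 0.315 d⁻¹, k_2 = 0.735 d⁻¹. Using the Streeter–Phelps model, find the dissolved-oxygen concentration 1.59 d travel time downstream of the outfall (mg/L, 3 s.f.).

DO ≈ 3.92 mg/L

Mixed DO = (1.17×8.26 + 0.119×1.65)/(1.17+0.119) = 9.861/1.289 = 7.650 mg/L.
Mixed L₀ = (1.17×1.24 + 0.119×207)/(1.289) = 26.08/1.289 = 20.24 mg/L.
Initial deficit D₀ = C_s − DO₀ = 8.74 − 7.650 = 1.090 mg/L.
D(1.59) = [0.315×20.24/(0.735−0.315)](e^(−0.315×1.59) − e^(−0.735×1.59)) + 1.090 e^(−0.735×1.59)
= 15.18 × (0.6060 − 0.3108) + 1.090 × 0.3108 = 4.819 mg/L.
DO = 8.74 − 4.819 = 3.921 mg/L.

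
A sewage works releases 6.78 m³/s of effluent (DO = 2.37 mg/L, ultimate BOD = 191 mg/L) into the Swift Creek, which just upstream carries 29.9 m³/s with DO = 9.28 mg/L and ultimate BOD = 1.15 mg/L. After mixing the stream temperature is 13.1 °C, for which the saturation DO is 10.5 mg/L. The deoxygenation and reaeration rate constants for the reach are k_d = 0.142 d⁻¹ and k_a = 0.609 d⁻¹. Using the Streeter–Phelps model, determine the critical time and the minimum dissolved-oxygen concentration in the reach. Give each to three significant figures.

t_c ≈ 2.57 d; minimum DO ≈ 4.63 mg/L

Mixed DO = (29.9×9.28 + 6.78×2.37)/(29.9+6.78) = 293.5/36.68 = 8.003 mg/L.
Mixed L₀ = (29.9×1.15 + 6.78×191)/(36.68) = 1329/36.68 = 36.24 mg/L.
Initial deficit D₀ = C_s − DO₀ = 10.5 − 8.003 = 2.497 mg/L.
t_c = (1/0.4670) ln[(0.609/0.142)(1 − 2.497×0.4670/(0.142×36.24))] = 2.141 × ln(3.317) = 2.567 d.
D_c = (0.142/0.609) × 36.24 × e^(−0.142×2.567) = 0.2332 × 36.24 × 0.6945 = 5.869 mg/L.
Minimum DO = 10.5 − 5.869 = 4.631 mg/L.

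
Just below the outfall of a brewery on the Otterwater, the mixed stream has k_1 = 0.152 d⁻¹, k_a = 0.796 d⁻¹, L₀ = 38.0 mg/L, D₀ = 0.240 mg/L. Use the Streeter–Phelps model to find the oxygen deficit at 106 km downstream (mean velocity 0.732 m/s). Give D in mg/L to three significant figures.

Travel time t = x/v = 106 km / (0.732 m/s) = 106000 m / 0.732 m/s = 144800 s = 1.676 d.
k_1 L₀/(k_a−k_1) = 0.152×38.0/(0.796−0.152) = 5.776/0.6440 = 8.969 mg/L.
e^(−k_1 t) = e^(−0.152×1.676) = 0.7751; e^(−k_a t) = e^(−0.796×1.676) = 0.2634.
D = 8.969 × (0.7751 − 0.2634) + 0.240 × 0.2634 = 4.590 + 0.06321 = 4.653 mg/L.

D ≈ 4.65 mg/L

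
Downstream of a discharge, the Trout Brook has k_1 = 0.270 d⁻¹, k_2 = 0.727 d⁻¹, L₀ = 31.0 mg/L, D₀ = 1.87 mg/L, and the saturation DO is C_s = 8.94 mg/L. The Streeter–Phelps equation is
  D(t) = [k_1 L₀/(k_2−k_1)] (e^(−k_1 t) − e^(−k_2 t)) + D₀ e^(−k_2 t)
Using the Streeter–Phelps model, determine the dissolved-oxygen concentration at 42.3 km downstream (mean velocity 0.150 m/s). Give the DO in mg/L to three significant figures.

DO ≈ 2.89 mg/L

Travel time t = x/v = 42.3 km / (0.150 m/s) = 42300 m / 0.150 m/s = 282000 s = 3.264 d.
k_1 L₀/(k_2−k_1) = 0.270×31.0/(0.727−0.270) = 8.370/0.4570 = 18.32 mg/L.
e^(−k_1 t) = e^(−0.270×3.264) = 0.4143; e^(−k_2 t) = e^(−0.727×3.264) = 0.09321.
D = 18.32 × (0.4143 − 0.09321) + 1.87 × 0.09321 = 5.880 + 0.1743 = 6.054 mg/L.
DO = C_s − D = 8.94 − 6.054 = 2.886 mg/L.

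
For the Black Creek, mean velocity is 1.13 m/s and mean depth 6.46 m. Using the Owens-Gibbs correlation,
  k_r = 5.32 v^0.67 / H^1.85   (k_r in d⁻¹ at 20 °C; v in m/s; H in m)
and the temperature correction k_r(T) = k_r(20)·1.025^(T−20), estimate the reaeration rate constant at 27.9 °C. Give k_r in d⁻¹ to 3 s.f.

k_r ≈ 0.222 d⁻¹

k_r(20) = 5.32 × 1.13^0.67 / 6.46^1.85 = 5.32 × 1.085 / 31.54 = 0.1830 d⁻¹.
k_r(27.9) = 0.1830 × 1.025^(27.9−20) = 0.1830 × 1.215 = 0.2225 d⁻¹.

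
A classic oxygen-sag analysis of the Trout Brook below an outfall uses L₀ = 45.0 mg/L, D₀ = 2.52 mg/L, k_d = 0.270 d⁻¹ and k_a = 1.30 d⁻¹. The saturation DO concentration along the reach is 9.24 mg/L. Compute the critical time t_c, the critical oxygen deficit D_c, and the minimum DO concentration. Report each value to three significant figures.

t_c ≈ 1.29 d; D_c ≈ 6.59 mg/L; min DO ≈ 2.65 mg/L

At the critical point dD/dt = 0, so k_d L₀ e^(−k_d t) = k_a D. Substituting D(t) from the Streeter–Phelps equation and solving for t gives
t_c = ln[(k_a/k_d)(1 − D₀(k_a−k_d)/(k_d L₀))] / (k_a−k_d).
Here k_a−k_d = 1.030 d⁻¹ and 1 − D₀(k_a−k_d)/(k_d L₀) = 1 − 2.52×1.030/(0.270×45.0) = 0.7864, so
t_c = ln(4.815 × 0.7864) / 1.030 = 1.331 / 1.030 = 1.293 d.
L(t_c) = L₀ e^(−k_d t_c) = 45.0 × 0.7054 = 31.74 mg/L, and at the critical point k_a D_c = k_d L, so D_c = (0.270/1.30) × 31.74 = 6.593 mg/L.
Minimum DO = C_s − D_c = 9.24 − 6.593 = 2.647 mg/L.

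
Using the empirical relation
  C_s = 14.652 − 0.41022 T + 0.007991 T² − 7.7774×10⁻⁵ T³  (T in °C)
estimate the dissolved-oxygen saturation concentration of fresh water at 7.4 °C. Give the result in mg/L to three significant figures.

C_s = 14.652 − 0.41022×7.4 + 0.007991×7.4² − 7.7774×10⁻⁵×7.4³ = 12.02 mg/L.

C_s ≈ 12.0 mg/L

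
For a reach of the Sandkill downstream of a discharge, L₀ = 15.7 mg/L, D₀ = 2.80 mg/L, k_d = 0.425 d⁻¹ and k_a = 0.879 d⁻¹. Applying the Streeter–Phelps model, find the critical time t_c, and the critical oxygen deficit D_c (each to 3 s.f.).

At the critical point dD/dt = 0, so k_d L₀ e^(−k_d t) = k_a D. Substituting D(t) from the Streeter–Phelps equation and solving for t gives
t_c = ln[(k_a/k_d)(1 − D₀(k_a−k_d)/(k_d L₀))] / (k_a−k_d).
Here k_a−k_d = 0.4540 d⁻¹ and 1 − D₀(k_a−k_d)/(k_d L₀) = 1 − 2.80×0.4540/(0.425×15.7) = 0.8095, so
t_c = ln(2.068 × 0.8095) / 0.4540 = 0.5153 / 0.4540 = 1.135 d.
D_c = (k_d/k_a) L₀ e^(−k_d t_c) = (0.425/0.879) × 15.7 × e^(−0.425×1.135) = 0.4835 × 15.7 × 0.6173 = 4.686 mg/L.

t_c ≈ 1.14 d; D_c ≈ 4.69 mg/L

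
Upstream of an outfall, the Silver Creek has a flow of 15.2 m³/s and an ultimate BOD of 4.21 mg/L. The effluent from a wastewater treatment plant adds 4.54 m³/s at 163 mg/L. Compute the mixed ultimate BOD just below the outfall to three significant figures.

40.7 mg/L

Flow-weighted mixing: C = (Q_r C_r + Q_w C_w)/(Q_r + Q_w)
= (15.2×4.21 + 4.54×163)/(15.2 + 4.54) = 804.0/19.74 = 40.73 mg/L.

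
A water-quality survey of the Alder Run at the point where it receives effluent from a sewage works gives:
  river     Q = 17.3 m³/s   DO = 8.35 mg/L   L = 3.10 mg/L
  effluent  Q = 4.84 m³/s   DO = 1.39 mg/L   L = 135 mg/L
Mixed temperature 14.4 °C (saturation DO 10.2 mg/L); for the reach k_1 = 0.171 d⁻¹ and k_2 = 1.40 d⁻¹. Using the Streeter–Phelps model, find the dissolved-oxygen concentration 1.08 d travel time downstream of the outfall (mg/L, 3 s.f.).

Mixed DO = (17.3×8.35 + 4.84×1.39)/(17.3+4.84) = 151.2/22.14 = 6.828 mg/L.
Mixed L₀ = (17.3×3.10 + 4.84×135)/(22.14) = 707.0/22.14 = 31.93 mg/L.
Initial deficit D₀ = C_s − DO₀ = 10.2 − 6.828 = 3.372 mg/L.
D(1.08) = [0.171×31.93/(1.40−0.171)](e^(−0.171×1.08) − e^(−1.40×1.08)) + 3.372 e^(−1.40×1.08)
= 4.443 × (0.8314 − 0.2205) + 3.372 × 0.2205 = 3.458 mg/L.
DO = 10.2 − 3.458 = 6.742 mg/L.

DO ≈ 6.74 mg/L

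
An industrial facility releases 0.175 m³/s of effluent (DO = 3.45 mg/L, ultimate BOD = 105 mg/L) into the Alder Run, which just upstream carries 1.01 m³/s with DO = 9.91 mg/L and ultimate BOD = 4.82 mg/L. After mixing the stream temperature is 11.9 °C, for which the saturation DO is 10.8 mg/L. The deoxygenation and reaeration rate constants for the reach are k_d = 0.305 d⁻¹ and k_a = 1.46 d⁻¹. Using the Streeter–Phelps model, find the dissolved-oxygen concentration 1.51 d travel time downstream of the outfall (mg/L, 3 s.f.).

DO ≈ 7.90 mg/L

Mixed DO = (1.01×9.91 + 0.175×3.45)/(1.01+0.175) = 10.61/1.185 = 8.956 mg/L.
Mixed L₀ = (1.01×4.82 + 0.175×105)/(1.185) = 23.24/1.185 = 19.61 mg/L.
Initial deficit D₀ = C_s − DO₀ = 10.8 − 8.956 = 1.844 mg/L.
D(1.51) = [0.305×19.61/(1.46−0.305)](e^(−0.305×1.51) − e^(−1.46×1.51)) + 1.844 e^(−1.46×1.51)
= 5.180 × (0.6309 − 0.1103) + 1.844 × 0.1103 = 2.900 mg/L.
DO = 10.8 − 2.900 = 7.900 mg/L.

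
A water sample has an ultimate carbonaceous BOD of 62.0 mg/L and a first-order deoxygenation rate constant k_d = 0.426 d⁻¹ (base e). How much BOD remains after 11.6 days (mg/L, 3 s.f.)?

L_t = L₀ e^(−k_d t) = 62.0 × e^(−0.426×11.6) = 62.0 × 0.007143 = 0.4429 mg/L.

L ≈ 0.443 mg/L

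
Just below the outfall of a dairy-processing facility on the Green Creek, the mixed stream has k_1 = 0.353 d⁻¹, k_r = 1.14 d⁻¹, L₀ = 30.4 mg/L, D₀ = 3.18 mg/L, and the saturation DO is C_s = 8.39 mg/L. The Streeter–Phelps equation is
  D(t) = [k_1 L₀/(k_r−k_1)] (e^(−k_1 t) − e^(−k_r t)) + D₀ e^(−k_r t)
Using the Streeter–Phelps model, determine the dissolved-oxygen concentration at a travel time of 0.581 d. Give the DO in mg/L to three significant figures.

DO ≈ 2.67 mg/L

k_1 L₀/(k_r−k_1) = 0.353×30.4/(1.14−0.353) = 10.73/0.7870 = 13.64 mg/L.
e^(−k_1 t) = e^(−0.353×0.5810) = 0.8146; e^(−k_r t) = e^(−1.14×0.5810) = 0.5156.
D = 13.64 × (0.8146 − 0.5156) + 3.18 × 0.5156 = 4.076 + 1.640 = 5.716 mg/L.
DO = C_s − D = 8.39 − 5.716 = 2.674 mg/L.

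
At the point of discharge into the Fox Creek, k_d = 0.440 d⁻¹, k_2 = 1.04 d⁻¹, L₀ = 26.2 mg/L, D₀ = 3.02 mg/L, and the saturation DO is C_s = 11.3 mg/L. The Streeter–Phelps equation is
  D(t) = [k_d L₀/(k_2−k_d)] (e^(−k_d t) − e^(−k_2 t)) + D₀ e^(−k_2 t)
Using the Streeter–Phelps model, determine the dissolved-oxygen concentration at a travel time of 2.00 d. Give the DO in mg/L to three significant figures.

k_d L₀/(k_2−k_d) = 0.440×26.2/(1.04−0.440) = 11.53/0.6000 = 19.21 mg/L.
e^(−k_d t) = e^(−0.440×2.000) = 0.4148; e^(−k_2 t) = e^(−1.04×2.000) = 0.1249.
D = 19.21 × (0.4148 − 0.1249) + 3.02 × 0.1249 = 5.569 + 0.3773 = 5.946 mg/L.
DO = C_s − D = 11.3 − 5.946 = 5.354 mg/L.

DO ≈ 5.35 mg/L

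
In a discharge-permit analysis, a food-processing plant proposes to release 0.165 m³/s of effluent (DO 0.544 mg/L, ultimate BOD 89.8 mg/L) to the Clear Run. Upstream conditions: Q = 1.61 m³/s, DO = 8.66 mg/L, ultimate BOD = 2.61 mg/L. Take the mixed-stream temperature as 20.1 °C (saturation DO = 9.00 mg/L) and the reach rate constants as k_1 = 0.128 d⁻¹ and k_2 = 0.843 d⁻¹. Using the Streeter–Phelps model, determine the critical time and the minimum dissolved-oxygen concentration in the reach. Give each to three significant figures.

Mixed DO = (1.61×8.66 + 0.165×0.544)/(1.61+0.165) = 14.03/1.775 = 7.906 mg/L.
Mixed L₀ = (1.61×2.61 + 0.165×89.8)/(1.775) = 19.02/1.775 = 10.71 mg/L.
Initial deficit D₀ = C_s − DO₀ = 9.00 − 7.906 = 1.094 mg/L.
t_c = (1/0.7150) ln[(0.843/0.128)(1 − 1.094×0.7150/(0.128×10.71))] = 1.399 × ln(2.828) = 1.454 d.
D_c = (0.128/0.843) × 10.71 × e^(−0.128×1.454) = 0.1518 × 10.71 × 0.8302 = 1.351 mg/L.
Minimum DO = 9.00 − 1.351 = 7.649 mg/L.

t_c ≈ 1.45 d; minimum DO ≈ 7.65 mg/L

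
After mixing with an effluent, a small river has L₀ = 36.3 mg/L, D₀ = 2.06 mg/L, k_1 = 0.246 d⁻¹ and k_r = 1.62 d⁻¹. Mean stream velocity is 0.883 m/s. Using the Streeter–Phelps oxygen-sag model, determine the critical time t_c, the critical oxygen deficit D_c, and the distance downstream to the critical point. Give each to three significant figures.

t_c ≈ 1.09 d; D_c ≈ 4.21 mg/L; x_c ≈ 83.5 km

With k_r/k_1 = 6.585 and 1 − D₀(k_r−k_1)/(k_1 L₀) = 0.6830,
t_c = ln(6.585 × 0.6830) / (1.62 − 0.246) = ln(4.498) / 1.374 = 1.504/1.374 = 1.094 d.
L(t_c) = L₀ e^(−k_1 t_c) = 36.3 × 0.7640 = 27.73 mg/L, and at the critical point k_r D_c = k_1 L, so D_c = (0.246/1.62) × 27.73 = 4.211 mg/L.
x_c = v t_c = 0.883 m/s × 1.094 d × 86400 s/d = 83490 m ≈ 83.5 km.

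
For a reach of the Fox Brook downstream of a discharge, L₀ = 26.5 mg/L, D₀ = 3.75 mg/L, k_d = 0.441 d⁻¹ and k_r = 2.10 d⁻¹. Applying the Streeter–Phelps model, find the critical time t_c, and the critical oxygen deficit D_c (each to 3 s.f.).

t_c ≈ 0.483 d; D_c ≈ 4.50 mg/L

At the critical point dD/dt = 0, so k_d L₀ e^(−k_d t) = k_r D. Substituting D(t) from the Streeter–Phelps equation and solving for t gives
t_c = ln[(k_r/k_d)(1 − D₀(k_r−k_d)/(k_d L₀))] / (k_r−k_d).
Here k_r−k_d = 1.659 d⁻¹ and 1 − D₀(k_r−k_d)/(k_d L₀) = 1 − 3.75×1.659/(0.441×26.5) = 0.4677, so
t_c = ln(4.762 × 0.4677) / 1.659 = 0.8006 / 1.659 = 0.4826 d.
D_c = (k_d/k_r) L₀ e^(−k_d t_c) = (0.441/2.10) × 26.5 × e^(−0.441×0.4826) = 0.2100 × 26.5 × 0.8083 = 4.498 mg/L.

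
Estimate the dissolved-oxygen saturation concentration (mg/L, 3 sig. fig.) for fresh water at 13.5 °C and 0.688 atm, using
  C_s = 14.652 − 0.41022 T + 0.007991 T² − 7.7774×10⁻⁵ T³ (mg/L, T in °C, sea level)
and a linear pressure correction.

At sea level: C_s = 14.652 − 0.41022×13.5 + 0.007991×13.5² − 7.7774×10⁻⁵×13.5³ = 10.38 mg/L.
Pressure correction: C_s' = 10.38 × 0.688 = 7.141 mg/L.

C_s ≈ 7.14 mg/L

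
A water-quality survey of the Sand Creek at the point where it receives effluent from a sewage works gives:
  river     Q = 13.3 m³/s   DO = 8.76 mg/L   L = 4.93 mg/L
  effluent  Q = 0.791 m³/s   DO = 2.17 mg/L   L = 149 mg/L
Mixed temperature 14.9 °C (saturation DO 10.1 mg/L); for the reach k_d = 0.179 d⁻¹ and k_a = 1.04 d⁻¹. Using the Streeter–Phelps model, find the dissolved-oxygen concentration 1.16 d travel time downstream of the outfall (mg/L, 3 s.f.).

Mixed DO = (13.3×8.76 + 0.791×2.17)/(13.3+0.791) = 118.2/14.09 = 8.390 mg/L.
Mixed L₀ = (13.3×4.93 + 0.791×149)/(14.09) = 183.4/14.09 = 13.02 mg/L.
Initial deficit D₀ = C_s − DO₀ = 10.1 − 8.390 = 1.710 mg/L.
D(1.16) = [0.179×13.02/(1.04−0.179)](e^(−0.179×1.16) − e^(−1.04×1.16)) + 1.710 e^(−1.04×1.16)
= 2.706 × (0.8125 − 0.2993) + 1.710 × 0.2993 = 1.901 mg/L.
DO = 10.1 − 1.901 = 8.199 mg/L.

DO ≈ 8.20 mg/L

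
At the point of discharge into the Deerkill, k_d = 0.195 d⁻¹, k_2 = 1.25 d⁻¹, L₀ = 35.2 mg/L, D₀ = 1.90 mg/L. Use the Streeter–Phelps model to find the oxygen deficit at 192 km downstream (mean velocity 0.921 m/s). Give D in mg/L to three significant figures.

D ≈ 3.84 mg/L

Travel time t = x/v = 192 km / (0.921 m/s) = 192000 m / 0.921 m/s = 208500 s = 2.413 d.
k_d L₀/(k_2−k_d) = 0.195×35.2/(1.25−0.195) = 6.864/1.055 = 6.506 mg/L.
e^(−k_d t) = e^(−0.195×2.413) = 0.6247; e^(−k_2 t) = e^(−1.25×2.413) = 0.04899.
D = 6.506 × (0.6247 − 0.04899) + 1.90 × 0.04899 = 3.746 + 0.09309 = 3.839 mg/L.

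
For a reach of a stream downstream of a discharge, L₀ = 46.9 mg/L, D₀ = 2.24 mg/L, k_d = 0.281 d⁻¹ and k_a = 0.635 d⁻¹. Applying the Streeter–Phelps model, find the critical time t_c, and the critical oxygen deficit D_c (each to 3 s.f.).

t_c ≈ 2.13 d; D_c ≈ 11.4 mg/L

t_c = [1/(k_a−k_d)] ln[(k_a/k_d)(1 − D₀(k_a−k_d)/(k_d L₀))]
= [1/(0.635−0.281)] ln[(0.635/0.281)(1 − 2.24×0.3540/(0.281×46.9))]
= (1/0.3540) ln[2.260 × 0.9398] = 2.825 × ln(2.124) = 2.825 × 0.7532 = 2.128 d.
D_c = (k_d/k_a) L₀ e^(−k_d t_c) = (0.281/0.635) × 46.9 × e^(−0.281×2.128) = 0.4425 × 46.9 × 0.5500 = 11.41 mg/L.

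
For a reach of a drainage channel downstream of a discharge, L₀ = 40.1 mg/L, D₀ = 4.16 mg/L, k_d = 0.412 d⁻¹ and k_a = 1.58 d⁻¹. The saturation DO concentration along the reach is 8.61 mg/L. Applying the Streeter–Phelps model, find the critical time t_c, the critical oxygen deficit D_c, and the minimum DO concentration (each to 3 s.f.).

t_c ≈ 0.853 d; D_c ≈ 7.36 mg/L; min DO ≈ 1.25 mg/L

At the critical point dD/dt = 0, so k_d L₀ e^(−k_d t) = k_a D. Substituting D(t) from the Streeter–Phelps equation and solving for t gives
t_c = ln[(k_a/k_d)(1 − D₀(k_a−k_d)/(k_d L₀))] / (k_a−k_d).
Here k_a−k_d = 1.168 d⁻¹ and 1 − D₀(k_a−k_d)/(k_d L₀) = 1 − 4.16×1.168/(0.412×40.1) = 0.7059, so
t_c = ln(3.835 × 0.7059) / 1.168 = 0.9959 / 1.168 = 0.8526 d.
L(t_c) = L₀ e^(−k_d t_c) = 40.1 × 0.7038 = 28.22 mg/L, and at the critical point k_a D_c = k_d L, so D_c = (0.412/1.58) × 28.22 = 7.359 mg/L.
Minimum DO = C_s − D_c = 8.61 − 7.359 = 1.251 mg/L.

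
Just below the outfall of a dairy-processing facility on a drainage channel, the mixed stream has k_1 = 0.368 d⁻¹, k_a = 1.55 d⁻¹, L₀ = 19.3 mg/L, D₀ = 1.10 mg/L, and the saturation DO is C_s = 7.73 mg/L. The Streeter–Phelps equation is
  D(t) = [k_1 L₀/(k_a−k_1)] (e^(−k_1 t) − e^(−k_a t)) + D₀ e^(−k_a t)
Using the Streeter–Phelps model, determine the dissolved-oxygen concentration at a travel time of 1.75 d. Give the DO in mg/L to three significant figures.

k_1 L₀/(k_a−k_1) = 0.368×19.3/(1.55−0.368) = 7.102/1.182 = 6.009 mg/L.
e^(−k_1 t) = e^(−0.368×1.750) = 0.5252; e^(−k_a t) = e^(−1.55×1.750) = 0.06637.
D = 6.009 × (0.5252 − 0.06637) + 1.10 × 0.06637 = 2.757 + 0.07301 = 2.830 mg/L.
DO = C_s − D = 7.73 − 2.830 = 4.900 mg/L.

DO ≈ 4.90 mg/L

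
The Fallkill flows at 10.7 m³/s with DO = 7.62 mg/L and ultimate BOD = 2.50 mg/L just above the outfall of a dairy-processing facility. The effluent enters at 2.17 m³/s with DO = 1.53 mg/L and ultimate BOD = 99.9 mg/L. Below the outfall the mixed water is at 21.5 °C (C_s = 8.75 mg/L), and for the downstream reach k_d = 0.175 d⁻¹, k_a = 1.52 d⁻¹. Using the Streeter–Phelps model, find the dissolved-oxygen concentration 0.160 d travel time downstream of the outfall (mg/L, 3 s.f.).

Mixed DO = (10.7×7.62 + 2.17×1.53)/(10.7+2.17) = 84.85/12.87 = 6.593 mg/L.
Mixed L₀ = (10.7×2.50 + 2.17×99.9)/(12.87) = 243.5/12.87 = 18.92 mg/L.
Initial deficit D₀ = C_s − DO₀ = 8.75 − 6.593 = 2.157 mg/L.
D(0.160) = [0.175×18.92/(1.52−0.175)](e^(−0.175×0.160) − e^(−1.52×0.160)) + 2.157 e^(−1.52×0.160)
= 2.462 × (0.9724 − 0.7841) + 2.157 × 0.7841 = 2.155 mg/L.
DO = 8.75 − 2.155 = 6.595 mg/L.

DO ≈ 6.60 mg/L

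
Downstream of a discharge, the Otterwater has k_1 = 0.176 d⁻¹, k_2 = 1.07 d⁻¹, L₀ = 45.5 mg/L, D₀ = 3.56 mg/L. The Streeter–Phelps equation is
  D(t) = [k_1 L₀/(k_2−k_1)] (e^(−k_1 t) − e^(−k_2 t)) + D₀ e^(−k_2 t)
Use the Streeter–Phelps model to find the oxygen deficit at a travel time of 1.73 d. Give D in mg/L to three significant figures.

k_1 L₀/(k_2−k_1) = 0.176×45.5/(1.07−0.176) = 8.008/0.8940 = 8.957 mg/L.
e^(−k_1 t) = e^(−0.176×1.730) = 0.7375; e^(−k_2 t) = e^(−1.07×1.730) = 0.1571.
D = 8.957 × (0.7375 − 0.1571) + 3.56 × 0.1571 = 5.199 + 0.5591 = 5.758 mg/L.

D ≈ 5.76 mg/L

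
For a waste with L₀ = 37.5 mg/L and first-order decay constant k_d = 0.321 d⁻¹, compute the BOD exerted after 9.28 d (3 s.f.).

y_t = L₀(1 − e^(−k_d t)) = 37.5 × (1 − e^(−0.321×9.28))
= 37.5 × (1 − 0.05085) = 37.5 × 0.9492 = 35.59 mg/L.

y ≈ 35.6 mg/L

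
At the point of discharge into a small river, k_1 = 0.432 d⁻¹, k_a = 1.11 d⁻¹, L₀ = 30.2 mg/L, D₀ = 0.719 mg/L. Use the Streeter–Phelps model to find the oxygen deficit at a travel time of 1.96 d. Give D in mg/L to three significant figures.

k_1 L₀/(k_a−k_1) = 0.432×30.2/(1.11−0.432) = 13.05/0.6780 = 19.24 mg/L.
e^(−k_1 t) = e^(−0.432×1.960) = 0.4288; e^(−k_a t) = e^(−1.11×1.960) = 0.1135.
D = 19.24 × (0.4288 − 0.1135) + 0.719 × 0.1135 = 6.067 + 0.08164 = 6.148 mg/L.

D ≈ 6.15 mg/L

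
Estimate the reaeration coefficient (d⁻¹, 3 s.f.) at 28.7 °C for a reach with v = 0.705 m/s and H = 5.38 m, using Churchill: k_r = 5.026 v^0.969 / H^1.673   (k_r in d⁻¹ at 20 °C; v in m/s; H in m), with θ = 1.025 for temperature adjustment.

k_r ≈ 0.266 d⁻¹

k_r(20) = 5.026 × 0.705^0.969 / 5.38^1.673 = 5.026 × 0.7127 / 16.70 = 0.2145 d⁻¹.
k_r(28.7) = 0.2145 × 1.025^(28.7−20) = 0.2145 × 1.240 = 0.2660 d⁻¹.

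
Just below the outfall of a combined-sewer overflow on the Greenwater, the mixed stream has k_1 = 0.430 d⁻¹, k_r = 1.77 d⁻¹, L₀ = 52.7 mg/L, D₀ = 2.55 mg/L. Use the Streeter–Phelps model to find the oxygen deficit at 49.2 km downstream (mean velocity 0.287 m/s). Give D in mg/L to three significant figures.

D ≈ 6.78 mg/L

Travel time t = x/v = 49.2 km / (0.287 m/s) = 49200 m / 0.287 m/s = 171400 s = 1.984 d.
k_1 L₀/(k_r−k_1) = 0.430×52.7/(1.77−0.430) = 22.66/1.340 = 16.91 mg/L.
e^(−k_1 t) = e^(−0.430×1.984) = 0.4261; e^(−k_r t) = e^(−1.77×1.984) = 0.02984.
D = 16.91 × (0.4261 − 0.02984) + 2.55 × 0.02984 = 6.701 + 0.07609 = 6.777 mg/L.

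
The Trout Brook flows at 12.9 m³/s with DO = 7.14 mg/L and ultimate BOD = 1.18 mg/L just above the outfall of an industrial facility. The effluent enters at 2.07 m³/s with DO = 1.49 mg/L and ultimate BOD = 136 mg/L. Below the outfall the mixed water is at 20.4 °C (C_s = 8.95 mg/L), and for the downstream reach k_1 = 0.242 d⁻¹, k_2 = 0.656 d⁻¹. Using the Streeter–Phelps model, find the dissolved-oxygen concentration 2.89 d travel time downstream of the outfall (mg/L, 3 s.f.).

DO ≈ 4.54 mg/L

Mixed DO = (12.9×7.14 + 2.07×1.49)/(12.9+2.07) = 95.19/14.97 = 6.359 mg/L.
Mixed L₀ = (12.9×1.18 + 2.07×136)/(14.97) = 296.7/14.97 = 19.82 mg/L.
Initial deficit D₀ = C_s − DO₀ = 8.95 − 6.359 = 2.591 mg/L.
D(2.89) = [0.242×19.82/(0.656−0.242)](e^(−0.242×2.89) − e^(−0.656×2.89)) + 2.591 e^(−0.656×2.89)
= 11.59 × (0.4969 − 0.1502) + 2.591 × 0.1502 = 4.406 mg/L.
DO = 8.95 − 4.406 = 4.544 mg/L.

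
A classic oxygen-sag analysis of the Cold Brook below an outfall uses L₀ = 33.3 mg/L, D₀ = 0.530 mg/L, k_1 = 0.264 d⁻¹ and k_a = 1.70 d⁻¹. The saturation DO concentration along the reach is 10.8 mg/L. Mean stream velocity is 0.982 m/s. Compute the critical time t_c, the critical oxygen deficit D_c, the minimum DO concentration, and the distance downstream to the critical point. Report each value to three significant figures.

t_c ≈ 1.23 d; D_c ≈ 3.73 mg/L; min DO ≈ 7.07 mg/L; x_c ≈ 105 km

t_c = [1/(k_a−k_1)] ln[(k_a/k_1)(1 − D₀(k_a−k_1)/(k_1 L₀))]
= [1/(1.70−0.264)] ln[(1.70/0.264)(1 − 0.530×1.436/(0.264×33.3))]
= (1/1.436) ln[6.439 × 0.9134] = 0.6964 × ln(5.882) = 0.6964 × 1.772 = 1.234 d.
L(t_c) = L₀ e^(−k_1 t_c) = 33.3 × 0.7220 = 24.04 mg/L, and at the critical point k_a D_c = k_1 L, so D_c = (0.264/1.70) × 24.04 = 3.734 mg/L.
Minimum DO = C_s − D_c = 10.8 − 3.734 = 7.066 mg/L.
x_c = v t_c = 0.982 m/s × 1.234 d × 86400 s/d = 104700 m ≈ 105 km.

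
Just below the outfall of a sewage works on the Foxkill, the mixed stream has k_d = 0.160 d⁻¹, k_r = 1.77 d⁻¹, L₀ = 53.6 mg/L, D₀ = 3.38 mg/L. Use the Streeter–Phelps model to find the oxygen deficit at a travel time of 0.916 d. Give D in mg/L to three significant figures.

k_d L₀/(k_r−k_d) = 0.160×53.6/(1.77−0.160) = 8.576/1.610 = 5.327 mg/L.
e^(−k_d t) = e^(−0.160×0.9160) = 0.8637; e^(−k_r t) = e^(−1.77×0.9160) = 0.1976.
D = 5.327 × (0.8637 − 0.1976) + 3.38 × 0.1976 = 3.548 + 0.6680 = 4.216 mg/L.

D ≈ 4.22 mg/L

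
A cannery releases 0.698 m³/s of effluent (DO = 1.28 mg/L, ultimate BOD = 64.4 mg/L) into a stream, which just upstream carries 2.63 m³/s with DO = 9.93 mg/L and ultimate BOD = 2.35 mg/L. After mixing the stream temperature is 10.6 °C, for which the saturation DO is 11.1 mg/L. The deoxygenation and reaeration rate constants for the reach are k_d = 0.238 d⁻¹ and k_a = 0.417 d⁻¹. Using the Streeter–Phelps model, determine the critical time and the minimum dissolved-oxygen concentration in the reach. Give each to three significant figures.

Mixed DO = (2.63×9.93 + 0.698×1.28)/(2.63+0.698) = 27.01/3.328 = 8.116 mg/L.
Mixed L₀ = (2.63×2.35 + 0.698×64.4)/(3.328) = 51.13/3.328 = 15.36 mg/L.
Initial deficit D₀ = C_s − DO₀ = 11.1 − 8.116 = 2.984 mg/L.
t_c = (1/0.1790) ln[(0.417/0.238)(1 − 2.984×0.1790/(0.238×15.36))] = 5.587 × ln(1.496) = 2.251 d.
D_c = (0.238/0.417) × 15.36 × e^(−0.238×2.251) = 0.5707 × 15.36 × 0.5853 = 5.132 mg/L.
Minimum DO = 11.1 − 5.132 = 5.968 mg/L.

t_c ≈ 2.25 d; minimum DO ≈ 5.97 mg/L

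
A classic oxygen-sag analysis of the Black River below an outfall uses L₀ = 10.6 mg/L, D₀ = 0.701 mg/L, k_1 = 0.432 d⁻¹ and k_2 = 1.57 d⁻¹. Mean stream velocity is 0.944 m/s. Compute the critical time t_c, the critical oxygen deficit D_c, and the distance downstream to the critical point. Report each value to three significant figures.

t_c ≈ 0.966 d; D_c ≈ 1.92 mg/L; x_c ≈ 78.8 km

t_c = [1/(k_2−k_1)] ln[(k_2/k_1)(1 − D₀(k_2−k_1)/(k_1 L₀))]
= [1/(1.57−0.432)] ln[(1.57/0.432)(1 − 0.701×1.138/(0.432×10.6))]
= (1/1.138) ln[3.634 × 0.8258] = 0.8787 × ln(3.001) = 0.8787 × 1.099 = 0.9657 d.
D_c = (k_1/k_2) L₀ e^(−k_1 t_c) = (0.432/1.57) × 10.6 × e^(−0.432×0.9657) = 0.2752 × 10.6 × 0.6589 = 1.922 mg/L.
x_c = v t_c = 0.944 m/s × 0.9657 d × 86400 s/d = 78770 m ≈ 78.8 km.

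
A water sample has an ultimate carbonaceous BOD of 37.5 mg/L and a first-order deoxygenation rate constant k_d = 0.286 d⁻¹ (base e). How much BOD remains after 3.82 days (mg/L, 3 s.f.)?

L ≈ 12.6 mg/L

L_t = L₀ e^(−k_d t) = 37.5 × e^(−0.286×3.82) = 37.5 × 0.3354 = 12.58 mg/L.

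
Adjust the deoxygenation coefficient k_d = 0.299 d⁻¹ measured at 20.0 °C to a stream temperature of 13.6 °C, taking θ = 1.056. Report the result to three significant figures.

k_d(T₂) = k_d(T₁) · θ^(T₂−T₁) = 0.299 × 1.056^(13.6−20.0)
= 0.299 × 1.056^-6.40 = 0.299 × 0.7056 = 0.2110 d⁻¹.

k_d ≈ 0.211 d⁻¹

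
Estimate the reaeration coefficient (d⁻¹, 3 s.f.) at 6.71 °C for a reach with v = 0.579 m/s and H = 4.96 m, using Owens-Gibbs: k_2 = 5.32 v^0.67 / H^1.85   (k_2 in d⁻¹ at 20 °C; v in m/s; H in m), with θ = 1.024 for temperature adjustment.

k_2 ≈ 0.139 d⁻¹

k_2(20) = 5.32 × 0.579^0.67 / 4.96^1.85 = 5.32 × 0.6934 / 19.35 = 0.1907 d⁻¹.
k_2(6.71) = 0.1907 × 1.024^(6.71−20) = 0.1907 × 0.7296 = 0.1391 d⁻¹.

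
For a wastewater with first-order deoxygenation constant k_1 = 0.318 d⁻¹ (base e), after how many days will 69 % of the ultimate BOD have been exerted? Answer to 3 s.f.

t ≈ 3.68 d

y/L₀ = 1 − e^(−k_1 t) = 0.69 ⇒ e^(−k_1 t) = 0.310
t = −ln(0.310) / 0.318 = 1.171 / 0.318 = 3.683 d.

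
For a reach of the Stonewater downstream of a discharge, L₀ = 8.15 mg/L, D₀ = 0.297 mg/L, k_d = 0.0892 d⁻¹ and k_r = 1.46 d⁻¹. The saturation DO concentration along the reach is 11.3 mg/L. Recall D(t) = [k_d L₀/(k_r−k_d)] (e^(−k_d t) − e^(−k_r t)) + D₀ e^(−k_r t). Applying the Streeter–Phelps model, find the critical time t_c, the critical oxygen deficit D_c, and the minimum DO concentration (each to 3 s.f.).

t_c = [1/(k_r−k_d)] ln[(k_r/k_d)(1 − D₀(k_r−k_d)/(k_d L₀))]
= [1/(1.46−0.0892)] ln[(1.46/0.0892)(1 − 0.297×1.371/(0.0892×8.15))]
= (1/1.371) ln[16.37 × 0.4400] = 0.7295 × ln(7.201) = 0.7295 × 1.974 = 1.440 d.
L(t_c) = L₀ e^(−k_d t_c) = 8.15 × 0.8794 = 7.167 mg/L, and at the critical point k_r D_c = k_d L, so D_c = (0.0892/1.46) × 7.167 = 0.4379 mg/L.
Minimum DO = C_s − D_c = 11.3 − 0.4379 = 10.86 mg/L.

t_c ≈ 1.44 d; D_c ≈ 0.438 mg/L; min DO ≈ 10.9 mg/L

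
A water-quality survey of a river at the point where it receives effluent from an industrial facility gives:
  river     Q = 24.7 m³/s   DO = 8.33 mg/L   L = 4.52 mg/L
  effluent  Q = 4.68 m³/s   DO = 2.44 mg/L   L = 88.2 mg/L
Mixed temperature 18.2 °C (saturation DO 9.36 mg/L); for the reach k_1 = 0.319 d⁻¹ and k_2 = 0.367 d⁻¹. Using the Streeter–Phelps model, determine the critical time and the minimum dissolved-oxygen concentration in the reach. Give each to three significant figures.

Mixed DO = (24.7×8.33 + 4.68×2.44)/(24.7+4.68) = 217.2/29.38 = 7.392 mg/L.
Mixed L₀ = (24.7×4.52 + 4.68×88.2)/(29.38) = 524.4/29.38 = 17.85 mg/L.
Initial deficit D₀ = C_s − DO₀ = 9.36 − 7.392 = 1.968 mg/L.
t_c = (1/0.04800) ln[(0.367/0.319)(1 − 1.968×0.04800/(0.319×17.85))] = 20.83 × ln(1.131) = 2.572 d.
D_c = (0.319/0.367) × 17.85 × e^(−0.319×2.572) = 0.8692 × 17.85 × 0.4403 = 6.831 mg/L.
Minimum DO = 9.36 − 6.831 = 2.529 mg/L.

t_c ≈ 2.57 d; minimum DO ≈ 2.53 mg/L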